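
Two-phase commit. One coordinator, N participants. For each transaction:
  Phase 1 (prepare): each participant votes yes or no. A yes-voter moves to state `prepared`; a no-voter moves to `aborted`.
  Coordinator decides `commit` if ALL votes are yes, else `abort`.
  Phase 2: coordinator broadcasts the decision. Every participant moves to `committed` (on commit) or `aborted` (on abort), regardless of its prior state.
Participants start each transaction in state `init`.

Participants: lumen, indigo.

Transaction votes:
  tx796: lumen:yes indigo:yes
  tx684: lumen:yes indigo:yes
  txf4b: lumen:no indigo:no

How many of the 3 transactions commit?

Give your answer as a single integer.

tx796: all yes -> commit (commits=1)
tx684: all yes -> commit (commits=2)
txf4b: no from lumen, indigo -> abort (commits=2)

Answer: 2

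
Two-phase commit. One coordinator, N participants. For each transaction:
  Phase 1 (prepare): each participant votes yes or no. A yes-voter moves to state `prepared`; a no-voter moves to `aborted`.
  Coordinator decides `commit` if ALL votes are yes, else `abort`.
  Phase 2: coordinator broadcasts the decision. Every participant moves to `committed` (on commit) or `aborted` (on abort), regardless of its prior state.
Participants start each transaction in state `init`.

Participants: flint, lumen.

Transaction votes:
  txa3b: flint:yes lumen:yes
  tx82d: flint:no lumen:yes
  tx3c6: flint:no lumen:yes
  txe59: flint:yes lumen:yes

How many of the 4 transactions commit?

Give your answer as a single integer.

txa3b: all yes -> commit (commits=1)
tx82d: no from flint -> abort (commits=1)
tx3c6: no from flint -> abort (commits=1)
txe59: all yes -> commit (commits=2)

Answer: 2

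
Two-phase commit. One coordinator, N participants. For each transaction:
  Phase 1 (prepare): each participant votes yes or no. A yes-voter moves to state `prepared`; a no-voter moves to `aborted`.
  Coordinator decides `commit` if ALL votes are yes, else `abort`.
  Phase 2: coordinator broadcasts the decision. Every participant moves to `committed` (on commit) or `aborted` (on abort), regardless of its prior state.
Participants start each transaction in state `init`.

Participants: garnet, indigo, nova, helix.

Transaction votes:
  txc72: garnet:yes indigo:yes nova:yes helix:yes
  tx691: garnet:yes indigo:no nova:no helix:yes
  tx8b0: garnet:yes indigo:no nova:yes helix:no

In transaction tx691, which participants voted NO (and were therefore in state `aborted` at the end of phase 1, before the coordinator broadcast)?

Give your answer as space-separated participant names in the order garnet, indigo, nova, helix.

Txn tx691 phase 1: garnet yes -> prepared; indigo no -> aborted; nova no -> aborted; helix yes -> prepared

Answer: indigo nova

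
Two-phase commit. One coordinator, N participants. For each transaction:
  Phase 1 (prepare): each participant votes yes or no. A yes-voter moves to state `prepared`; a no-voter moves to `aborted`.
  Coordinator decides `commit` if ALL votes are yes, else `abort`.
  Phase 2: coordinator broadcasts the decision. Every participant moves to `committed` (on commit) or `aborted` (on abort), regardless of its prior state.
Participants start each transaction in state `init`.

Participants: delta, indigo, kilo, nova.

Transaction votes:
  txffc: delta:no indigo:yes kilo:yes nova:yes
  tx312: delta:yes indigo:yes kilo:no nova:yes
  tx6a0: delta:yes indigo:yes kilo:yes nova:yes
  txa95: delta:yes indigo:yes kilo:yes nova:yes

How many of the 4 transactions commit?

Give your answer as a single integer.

Answer: 2

Derivation:
txffc: no from delta -> abort (commits=0)
tx312: no from kilo -> abort (commits=0)
tx6a0: all yes -> commit (commits=1)
txa95: all yes -> commit (commits=2)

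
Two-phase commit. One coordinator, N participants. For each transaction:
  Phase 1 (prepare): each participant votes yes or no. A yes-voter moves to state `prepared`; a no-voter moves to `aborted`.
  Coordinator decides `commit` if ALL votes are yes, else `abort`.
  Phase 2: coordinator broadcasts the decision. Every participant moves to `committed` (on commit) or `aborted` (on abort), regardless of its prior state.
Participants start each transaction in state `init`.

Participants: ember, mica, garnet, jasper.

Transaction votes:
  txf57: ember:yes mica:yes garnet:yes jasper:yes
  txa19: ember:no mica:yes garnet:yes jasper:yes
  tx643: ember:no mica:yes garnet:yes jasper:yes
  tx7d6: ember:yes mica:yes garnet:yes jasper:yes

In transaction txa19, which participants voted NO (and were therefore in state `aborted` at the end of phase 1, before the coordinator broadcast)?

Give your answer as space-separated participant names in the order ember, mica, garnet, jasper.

Answer: ember

Derivation:
Txn txa19 phase 1: ember no -> aborted; mica yes -> prepared; garnet yes -> prepared; jasper yes -> prepared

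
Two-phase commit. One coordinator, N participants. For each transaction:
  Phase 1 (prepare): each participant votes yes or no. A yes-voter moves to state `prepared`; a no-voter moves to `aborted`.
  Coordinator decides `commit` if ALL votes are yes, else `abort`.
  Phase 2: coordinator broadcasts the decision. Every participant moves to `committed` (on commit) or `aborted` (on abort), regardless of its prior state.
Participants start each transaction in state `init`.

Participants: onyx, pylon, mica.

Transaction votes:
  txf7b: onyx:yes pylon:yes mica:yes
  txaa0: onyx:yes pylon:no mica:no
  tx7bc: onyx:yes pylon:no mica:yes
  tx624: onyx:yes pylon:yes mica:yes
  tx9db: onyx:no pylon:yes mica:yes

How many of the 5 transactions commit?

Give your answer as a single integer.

txf7b: all yes -> commit (commits=1)
txaa0: no from pylon, mica -> abort (commits=1)
tx7bc: no from pylon -> abort (commits=1)
tx624: all yes -> commit (commits=2)
tx9db: no from onyx -> abort (commits=2)

Answer: 2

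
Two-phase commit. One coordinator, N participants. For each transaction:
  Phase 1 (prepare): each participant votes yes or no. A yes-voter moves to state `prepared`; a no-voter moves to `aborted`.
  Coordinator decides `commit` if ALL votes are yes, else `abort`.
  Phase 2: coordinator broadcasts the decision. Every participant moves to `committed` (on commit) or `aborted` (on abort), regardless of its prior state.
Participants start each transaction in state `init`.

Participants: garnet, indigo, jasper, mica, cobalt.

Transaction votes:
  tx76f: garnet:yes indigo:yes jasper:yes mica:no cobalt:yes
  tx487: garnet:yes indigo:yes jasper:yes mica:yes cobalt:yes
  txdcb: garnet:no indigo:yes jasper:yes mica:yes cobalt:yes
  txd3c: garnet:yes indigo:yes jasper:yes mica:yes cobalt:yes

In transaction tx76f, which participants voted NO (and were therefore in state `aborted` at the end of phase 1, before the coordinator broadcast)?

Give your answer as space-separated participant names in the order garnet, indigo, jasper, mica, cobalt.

Answer: mica

Derivation:
Txn tx76f phase 1: garnet yes -> prepared; indigo yes -> prepared; jasper yes -> prepared; mica no -> aborted; cobalt yes -> prepared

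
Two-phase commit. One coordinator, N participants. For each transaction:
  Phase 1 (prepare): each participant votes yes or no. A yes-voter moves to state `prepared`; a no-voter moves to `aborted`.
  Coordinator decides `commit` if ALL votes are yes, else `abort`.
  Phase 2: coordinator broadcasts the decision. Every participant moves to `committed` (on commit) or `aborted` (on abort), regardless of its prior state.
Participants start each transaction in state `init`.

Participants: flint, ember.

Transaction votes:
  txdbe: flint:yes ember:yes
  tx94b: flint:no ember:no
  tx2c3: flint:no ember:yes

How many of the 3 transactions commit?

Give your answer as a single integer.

txdbe: all yes -> commit (commits=1)
tx94b: no from flint, ember -> abort (commits=1)
tx2c3: no from flint -> abort (commits=1)

Answer: 1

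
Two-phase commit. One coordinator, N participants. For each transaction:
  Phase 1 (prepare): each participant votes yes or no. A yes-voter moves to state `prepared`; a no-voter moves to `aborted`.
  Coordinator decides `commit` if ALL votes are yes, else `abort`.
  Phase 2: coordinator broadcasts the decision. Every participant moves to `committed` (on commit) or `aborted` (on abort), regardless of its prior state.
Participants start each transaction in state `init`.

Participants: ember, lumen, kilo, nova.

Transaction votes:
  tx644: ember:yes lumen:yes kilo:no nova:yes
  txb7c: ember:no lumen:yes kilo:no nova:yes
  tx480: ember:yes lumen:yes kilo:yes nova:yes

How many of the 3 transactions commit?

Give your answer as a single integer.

Answer: 1

Derivation:
tx644: no from kilo -> abort (commits=0)
txb7c: no from ember, kilo -> abort (commits=0)
tx480: all yes -> commit (commits=1)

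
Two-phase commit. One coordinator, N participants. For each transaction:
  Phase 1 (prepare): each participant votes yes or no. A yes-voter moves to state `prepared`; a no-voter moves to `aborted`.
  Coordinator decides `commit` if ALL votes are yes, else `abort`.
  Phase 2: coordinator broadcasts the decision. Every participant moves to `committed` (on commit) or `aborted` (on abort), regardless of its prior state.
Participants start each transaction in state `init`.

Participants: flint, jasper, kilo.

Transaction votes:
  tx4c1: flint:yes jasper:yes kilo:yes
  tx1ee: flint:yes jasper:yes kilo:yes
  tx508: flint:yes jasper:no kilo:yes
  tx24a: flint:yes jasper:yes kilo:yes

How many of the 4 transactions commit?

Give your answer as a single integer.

tx4c1: all yes -> commit (commits=1)
tx1ee: all yes -> commit (commits=2)
tx508: no from jasper -> abort (commits=2)
tx24a: all yes -> commit (commits=3)

Answer: 3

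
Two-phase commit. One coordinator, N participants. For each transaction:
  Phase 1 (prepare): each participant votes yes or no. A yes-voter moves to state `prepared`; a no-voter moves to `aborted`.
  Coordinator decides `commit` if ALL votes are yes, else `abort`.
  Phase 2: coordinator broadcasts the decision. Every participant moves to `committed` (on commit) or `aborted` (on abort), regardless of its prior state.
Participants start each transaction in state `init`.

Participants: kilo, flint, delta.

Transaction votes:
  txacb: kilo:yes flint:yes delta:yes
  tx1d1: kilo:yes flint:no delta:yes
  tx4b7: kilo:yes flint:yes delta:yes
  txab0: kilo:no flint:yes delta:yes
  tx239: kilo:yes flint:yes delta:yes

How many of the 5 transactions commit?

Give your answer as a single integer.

Answer: 3

Derivation:
txacb: all yes -> commit (commits=1)
tx1d1: no from flint -> abort (commits=1)
tx4b7: all yes -> commit (commits=2)
txab0: no from kilo -> abort (commits=2)
tx239: all yes -> commit (commits=3)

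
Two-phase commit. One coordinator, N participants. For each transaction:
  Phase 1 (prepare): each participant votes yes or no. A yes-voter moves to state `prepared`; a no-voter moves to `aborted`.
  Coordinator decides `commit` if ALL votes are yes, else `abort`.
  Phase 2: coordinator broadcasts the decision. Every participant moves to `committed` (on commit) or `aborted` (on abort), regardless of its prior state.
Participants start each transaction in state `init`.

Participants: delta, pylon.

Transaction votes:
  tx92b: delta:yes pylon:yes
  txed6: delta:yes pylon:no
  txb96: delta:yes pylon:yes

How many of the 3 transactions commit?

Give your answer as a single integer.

Answer: 2

Derivation:
tx92b: all yes -> commit (commits=1)
txed6: no from pylon -> abort (commits=1)
txb96: all yes -> commit (commits=2)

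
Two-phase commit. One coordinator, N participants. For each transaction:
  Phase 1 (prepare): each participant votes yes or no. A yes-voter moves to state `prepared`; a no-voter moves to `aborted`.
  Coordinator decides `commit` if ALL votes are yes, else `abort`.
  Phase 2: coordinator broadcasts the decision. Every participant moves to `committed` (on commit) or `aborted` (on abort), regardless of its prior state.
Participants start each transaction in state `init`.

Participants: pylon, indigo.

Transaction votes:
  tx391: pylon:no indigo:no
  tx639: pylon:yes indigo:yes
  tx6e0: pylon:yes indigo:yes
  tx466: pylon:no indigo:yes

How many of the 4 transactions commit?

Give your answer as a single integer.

tx391: no from pylon, indigo -> abort (commits=0)
tx639: all yes -> commit (commits=1)
tx6e0: all yes -> commit (commits=2)
tx466: no from pylon -> abort (commits=2)

Answer: 2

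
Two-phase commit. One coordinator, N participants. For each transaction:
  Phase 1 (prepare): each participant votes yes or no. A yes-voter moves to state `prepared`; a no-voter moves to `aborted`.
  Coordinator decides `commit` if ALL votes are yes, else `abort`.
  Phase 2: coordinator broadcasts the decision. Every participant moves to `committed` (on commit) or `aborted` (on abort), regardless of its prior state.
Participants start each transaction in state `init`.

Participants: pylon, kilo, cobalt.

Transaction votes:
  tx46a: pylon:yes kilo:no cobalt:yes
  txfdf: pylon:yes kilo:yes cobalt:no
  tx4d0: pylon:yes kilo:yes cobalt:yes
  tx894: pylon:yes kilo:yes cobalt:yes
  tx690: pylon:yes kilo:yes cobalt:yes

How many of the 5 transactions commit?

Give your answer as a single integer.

tx46a: no from kilo -> abort (commits=0)
txfdf: no from cobalt -> abort (commits=0)
tx4d0: all yes -> commit (commits=1)
tx894: all yes -> commit (commits=2)
tx690: all yes -> commit (commits=3)

Answer: 3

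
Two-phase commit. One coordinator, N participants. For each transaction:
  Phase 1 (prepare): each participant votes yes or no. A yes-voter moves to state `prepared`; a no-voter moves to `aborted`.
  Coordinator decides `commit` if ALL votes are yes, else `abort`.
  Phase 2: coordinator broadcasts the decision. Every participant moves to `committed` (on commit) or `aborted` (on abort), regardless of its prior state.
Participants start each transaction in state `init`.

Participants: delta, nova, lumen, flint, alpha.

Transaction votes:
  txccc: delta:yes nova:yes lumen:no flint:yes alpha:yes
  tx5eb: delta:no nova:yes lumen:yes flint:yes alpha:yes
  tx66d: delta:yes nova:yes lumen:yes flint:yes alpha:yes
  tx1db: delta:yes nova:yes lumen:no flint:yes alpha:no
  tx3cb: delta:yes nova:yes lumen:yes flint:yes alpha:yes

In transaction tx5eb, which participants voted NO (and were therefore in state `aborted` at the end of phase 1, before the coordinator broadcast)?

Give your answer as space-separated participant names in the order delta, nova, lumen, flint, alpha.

Txn tx5eb phase 1: delta no -> aborted; nova yes -> prepared; lumen yes -> prepared; flint yes -> prepared; alpha yes -> prepared

Answer: delta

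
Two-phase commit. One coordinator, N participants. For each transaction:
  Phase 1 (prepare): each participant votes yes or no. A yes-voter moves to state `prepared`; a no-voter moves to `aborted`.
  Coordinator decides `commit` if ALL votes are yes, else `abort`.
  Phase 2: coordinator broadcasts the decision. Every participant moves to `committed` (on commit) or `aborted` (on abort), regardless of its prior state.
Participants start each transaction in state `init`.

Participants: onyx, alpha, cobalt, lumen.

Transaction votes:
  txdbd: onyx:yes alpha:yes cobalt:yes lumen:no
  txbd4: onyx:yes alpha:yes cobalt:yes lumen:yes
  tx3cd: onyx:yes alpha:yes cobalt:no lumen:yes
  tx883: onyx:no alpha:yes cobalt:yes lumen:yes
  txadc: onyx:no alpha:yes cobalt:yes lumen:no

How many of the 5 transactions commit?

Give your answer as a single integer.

txdbd: no from lumen -> abort (commits=0)
txbd4: all yes -> commit (commits=1)
tx3cd: no from cobalt -> abort (commits=1)
tx883: no from onyx -> abort (commits=1)
txadc: no from onyx, lumen -> abort (commits=1)

Answer: 1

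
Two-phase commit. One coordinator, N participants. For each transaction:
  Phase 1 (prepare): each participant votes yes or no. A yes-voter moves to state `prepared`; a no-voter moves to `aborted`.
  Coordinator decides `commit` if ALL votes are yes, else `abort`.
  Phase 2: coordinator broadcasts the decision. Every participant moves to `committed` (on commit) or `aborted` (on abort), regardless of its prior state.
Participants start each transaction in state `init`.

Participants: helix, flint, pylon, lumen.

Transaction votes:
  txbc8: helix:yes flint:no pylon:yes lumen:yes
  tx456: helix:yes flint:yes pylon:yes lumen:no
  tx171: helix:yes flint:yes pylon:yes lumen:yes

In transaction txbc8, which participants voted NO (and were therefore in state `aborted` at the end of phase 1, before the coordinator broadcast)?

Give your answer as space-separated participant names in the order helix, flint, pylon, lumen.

Answer: flint

Derivation:
Txn txbc8 phase 1: helix yes -> prepared; flint no -> aborted; pylon yes -> prepared; lumen yes -> prepared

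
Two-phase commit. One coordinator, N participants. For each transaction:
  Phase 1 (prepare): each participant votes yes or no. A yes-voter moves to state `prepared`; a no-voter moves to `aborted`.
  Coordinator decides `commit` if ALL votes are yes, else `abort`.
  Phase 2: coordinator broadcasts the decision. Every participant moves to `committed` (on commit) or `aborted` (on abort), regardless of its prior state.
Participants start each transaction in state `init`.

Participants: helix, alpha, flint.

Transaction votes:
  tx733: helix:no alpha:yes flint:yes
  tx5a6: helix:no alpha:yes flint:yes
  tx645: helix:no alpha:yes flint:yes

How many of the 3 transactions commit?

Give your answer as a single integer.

Answer: 0

Derivation:
tx733: no from helix -> abort (commits=0)
tx5a6: no from helix -> abort (commits=0)
tx645: no from helix -> abort (commits=0)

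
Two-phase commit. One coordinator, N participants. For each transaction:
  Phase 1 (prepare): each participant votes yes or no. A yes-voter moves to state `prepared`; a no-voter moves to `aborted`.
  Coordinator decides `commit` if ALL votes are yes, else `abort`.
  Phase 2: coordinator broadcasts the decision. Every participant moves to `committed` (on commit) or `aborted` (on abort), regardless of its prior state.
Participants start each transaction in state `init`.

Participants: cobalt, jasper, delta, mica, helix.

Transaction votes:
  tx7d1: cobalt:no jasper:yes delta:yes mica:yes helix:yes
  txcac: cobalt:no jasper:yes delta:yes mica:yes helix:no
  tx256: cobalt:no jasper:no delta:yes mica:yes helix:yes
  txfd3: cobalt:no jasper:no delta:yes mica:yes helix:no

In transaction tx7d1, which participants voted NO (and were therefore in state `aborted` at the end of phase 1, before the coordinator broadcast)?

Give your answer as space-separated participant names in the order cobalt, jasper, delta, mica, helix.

Answer: cobalt

Derivation:
Txn tx7d1 phase 1: cobalt no -> aborted; jasper yes -> prepared; delta yes -> prepared; mica yes -> prepared; helix yes -> prepared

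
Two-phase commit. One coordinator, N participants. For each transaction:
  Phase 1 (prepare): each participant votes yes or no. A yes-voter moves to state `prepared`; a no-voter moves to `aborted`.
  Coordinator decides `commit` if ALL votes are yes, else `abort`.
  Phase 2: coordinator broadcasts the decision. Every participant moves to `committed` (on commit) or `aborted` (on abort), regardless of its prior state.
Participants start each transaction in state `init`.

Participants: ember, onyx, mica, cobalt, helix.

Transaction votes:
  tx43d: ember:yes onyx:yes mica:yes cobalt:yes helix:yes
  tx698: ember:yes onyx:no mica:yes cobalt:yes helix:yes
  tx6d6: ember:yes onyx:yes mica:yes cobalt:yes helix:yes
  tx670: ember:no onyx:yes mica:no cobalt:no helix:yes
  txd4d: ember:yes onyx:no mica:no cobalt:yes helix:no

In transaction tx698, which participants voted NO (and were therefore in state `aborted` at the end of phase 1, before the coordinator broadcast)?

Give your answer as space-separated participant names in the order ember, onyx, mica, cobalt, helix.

Answer: onyx

Derivation:
Txn tx698 phase 1: ember yes -> prepared; onyx no -> aborted; mica yes -> prepared; cobalt yes -> prepared; helix yes -> prepared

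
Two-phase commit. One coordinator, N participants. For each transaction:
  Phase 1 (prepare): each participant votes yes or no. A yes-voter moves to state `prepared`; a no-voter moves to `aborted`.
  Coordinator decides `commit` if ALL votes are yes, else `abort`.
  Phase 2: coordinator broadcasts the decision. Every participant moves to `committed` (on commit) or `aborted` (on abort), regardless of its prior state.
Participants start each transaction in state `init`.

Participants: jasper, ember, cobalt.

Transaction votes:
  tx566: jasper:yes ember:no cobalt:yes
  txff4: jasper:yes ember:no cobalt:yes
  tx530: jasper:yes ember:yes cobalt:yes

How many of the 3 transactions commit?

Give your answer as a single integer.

tx566: no from ember -> abort (commits=0)
txff4: no from ember -> abort (commits=0)
tx530: all yes -> commit (commits=1)

Answer: 1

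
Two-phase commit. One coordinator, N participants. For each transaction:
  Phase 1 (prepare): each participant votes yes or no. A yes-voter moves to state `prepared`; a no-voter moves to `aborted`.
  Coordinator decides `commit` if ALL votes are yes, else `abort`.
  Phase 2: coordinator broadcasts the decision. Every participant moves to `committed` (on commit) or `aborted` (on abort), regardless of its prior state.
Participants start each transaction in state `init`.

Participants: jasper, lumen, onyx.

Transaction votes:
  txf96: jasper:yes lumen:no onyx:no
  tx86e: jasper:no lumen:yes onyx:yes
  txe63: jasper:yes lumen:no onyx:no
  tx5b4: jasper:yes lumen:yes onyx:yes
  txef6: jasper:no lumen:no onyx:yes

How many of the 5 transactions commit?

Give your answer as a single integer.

txf96: no from lumen, onyx -> abort (commits=0)
tx86e: no from jasper -> abort (commits=0)
txe63: no from lumen, onyx -> abort (commits=0)
tx5b4: all yes -> commit (commits=1)
txef6: no from jasper, lumen -> abort (commits=1)

Answer: 1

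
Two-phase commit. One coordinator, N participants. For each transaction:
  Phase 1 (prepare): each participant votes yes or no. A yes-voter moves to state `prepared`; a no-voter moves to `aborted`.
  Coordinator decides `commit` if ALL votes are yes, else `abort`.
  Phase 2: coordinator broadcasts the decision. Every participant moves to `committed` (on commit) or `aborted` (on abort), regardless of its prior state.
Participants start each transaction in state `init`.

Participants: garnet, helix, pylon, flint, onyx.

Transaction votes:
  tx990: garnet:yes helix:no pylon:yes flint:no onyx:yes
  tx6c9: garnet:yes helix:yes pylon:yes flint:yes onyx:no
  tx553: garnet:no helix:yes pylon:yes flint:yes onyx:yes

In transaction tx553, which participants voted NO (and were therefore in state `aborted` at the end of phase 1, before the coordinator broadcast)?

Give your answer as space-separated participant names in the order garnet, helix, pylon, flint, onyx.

Txn tx553 phase 1: garnet no -> aborted; helix yes -> prepared; pylon yes -> prepared; flint yes -> prepared; onyx yes -> prepared

Answer: garnet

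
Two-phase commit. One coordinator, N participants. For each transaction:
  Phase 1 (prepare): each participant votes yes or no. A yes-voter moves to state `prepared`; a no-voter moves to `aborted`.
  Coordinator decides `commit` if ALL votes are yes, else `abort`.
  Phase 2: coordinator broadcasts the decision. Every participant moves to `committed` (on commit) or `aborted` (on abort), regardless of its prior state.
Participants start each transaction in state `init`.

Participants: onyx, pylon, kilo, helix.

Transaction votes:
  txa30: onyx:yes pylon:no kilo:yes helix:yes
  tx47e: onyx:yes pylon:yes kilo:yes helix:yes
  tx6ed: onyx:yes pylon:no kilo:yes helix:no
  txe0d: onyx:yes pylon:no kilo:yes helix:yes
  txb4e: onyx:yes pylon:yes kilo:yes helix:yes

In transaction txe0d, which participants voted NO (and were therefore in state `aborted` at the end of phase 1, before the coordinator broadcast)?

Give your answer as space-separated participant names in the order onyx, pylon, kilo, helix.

Answer: pylon

Derivation:
Txn txe0d phase 1: onyx yes -> prepared; pylon no -> aborted; kilo yes -> prepared; helix yes -> prepared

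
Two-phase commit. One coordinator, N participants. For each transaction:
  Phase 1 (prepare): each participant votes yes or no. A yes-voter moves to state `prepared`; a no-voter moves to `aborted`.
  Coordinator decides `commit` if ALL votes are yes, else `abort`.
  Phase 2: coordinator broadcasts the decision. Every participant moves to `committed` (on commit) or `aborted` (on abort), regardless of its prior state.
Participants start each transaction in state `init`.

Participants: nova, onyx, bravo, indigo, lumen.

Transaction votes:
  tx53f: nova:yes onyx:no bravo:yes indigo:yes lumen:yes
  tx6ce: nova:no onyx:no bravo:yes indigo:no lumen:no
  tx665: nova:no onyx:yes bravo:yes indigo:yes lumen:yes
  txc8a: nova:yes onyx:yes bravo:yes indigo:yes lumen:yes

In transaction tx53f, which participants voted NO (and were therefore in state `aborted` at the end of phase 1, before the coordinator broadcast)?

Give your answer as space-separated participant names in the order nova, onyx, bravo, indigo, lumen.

Answer: onyx

Derivation:
Txn tx53f phase 1: nova yes -> prepared; onyx no -> aborted; bravo yes -> prepared; indigo yes -> prepared; lumen yes -> prepared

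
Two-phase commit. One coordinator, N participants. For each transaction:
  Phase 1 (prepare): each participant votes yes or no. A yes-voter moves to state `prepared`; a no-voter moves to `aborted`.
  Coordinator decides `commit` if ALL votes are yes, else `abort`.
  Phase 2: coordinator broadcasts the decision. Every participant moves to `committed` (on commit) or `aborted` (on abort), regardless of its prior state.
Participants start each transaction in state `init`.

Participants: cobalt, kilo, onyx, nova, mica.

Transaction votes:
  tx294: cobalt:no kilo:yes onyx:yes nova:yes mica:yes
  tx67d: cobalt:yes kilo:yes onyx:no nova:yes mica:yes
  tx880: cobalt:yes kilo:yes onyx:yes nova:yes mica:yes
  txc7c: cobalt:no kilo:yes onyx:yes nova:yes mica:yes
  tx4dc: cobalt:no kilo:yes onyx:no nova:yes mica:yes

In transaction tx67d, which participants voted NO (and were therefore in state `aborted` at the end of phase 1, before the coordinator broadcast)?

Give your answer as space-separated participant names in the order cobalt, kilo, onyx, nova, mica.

Answer: onyx

Derivation:
Txn tx67d phase 1: cobalt yes -> prepared; kilo yes -> prepared; onyx no -> aborted; nova yes -> prepared; mica yes -> prepared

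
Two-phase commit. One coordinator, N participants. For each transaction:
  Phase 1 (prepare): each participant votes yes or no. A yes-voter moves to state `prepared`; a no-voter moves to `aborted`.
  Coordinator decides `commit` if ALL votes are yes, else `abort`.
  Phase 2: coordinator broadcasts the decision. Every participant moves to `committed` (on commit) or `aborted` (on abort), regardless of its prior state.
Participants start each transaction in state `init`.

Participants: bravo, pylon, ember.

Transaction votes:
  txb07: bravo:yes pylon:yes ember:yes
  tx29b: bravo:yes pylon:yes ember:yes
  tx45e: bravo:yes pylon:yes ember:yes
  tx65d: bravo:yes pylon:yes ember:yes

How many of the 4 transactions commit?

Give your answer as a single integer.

Answer: 4

Derivation:
txb07: all yes -> commit (commits=1)
tx29b: all yes -> commit (commits=2)
tx45e: all yes -> commit (commits=3)
tx65d: all yes -> commit (commits=4)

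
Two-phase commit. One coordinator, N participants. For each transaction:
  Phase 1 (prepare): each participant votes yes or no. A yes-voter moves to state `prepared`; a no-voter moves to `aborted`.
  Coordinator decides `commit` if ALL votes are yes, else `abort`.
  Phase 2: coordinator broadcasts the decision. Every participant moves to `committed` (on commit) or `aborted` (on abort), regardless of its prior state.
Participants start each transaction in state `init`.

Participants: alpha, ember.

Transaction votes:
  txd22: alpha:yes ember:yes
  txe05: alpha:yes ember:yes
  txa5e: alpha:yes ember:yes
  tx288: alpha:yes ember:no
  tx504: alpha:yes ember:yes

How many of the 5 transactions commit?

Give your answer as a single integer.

Answer: 4

Derivation:
txd22: all yes -> commit (commits=1)
txe05: all yes -> commit (commits=2)
txa5e: all yes -> commit (commits=3)
tx288: no from ember -> abort (commits=3)
tx504: all yes -> commit (commits=4)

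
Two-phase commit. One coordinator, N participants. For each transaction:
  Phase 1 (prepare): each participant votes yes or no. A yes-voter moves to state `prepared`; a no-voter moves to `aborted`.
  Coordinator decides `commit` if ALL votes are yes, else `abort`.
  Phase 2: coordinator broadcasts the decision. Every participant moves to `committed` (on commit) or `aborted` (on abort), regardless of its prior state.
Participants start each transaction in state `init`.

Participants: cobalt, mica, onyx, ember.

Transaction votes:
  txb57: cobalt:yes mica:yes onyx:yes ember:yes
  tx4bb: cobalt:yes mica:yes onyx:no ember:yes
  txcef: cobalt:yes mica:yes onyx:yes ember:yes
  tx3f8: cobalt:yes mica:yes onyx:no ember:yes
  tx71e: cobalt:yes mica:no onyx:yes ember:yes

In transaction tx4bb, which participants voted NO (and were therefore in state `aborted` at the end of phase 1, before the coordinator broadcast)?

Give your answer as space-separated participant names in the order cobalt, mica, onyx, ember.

Txn tx4bb phase 1: cobalt yes -> prepared; mica yes -> prepared; onyx no -> aborted; ember yes -> prepared

Answer: onyx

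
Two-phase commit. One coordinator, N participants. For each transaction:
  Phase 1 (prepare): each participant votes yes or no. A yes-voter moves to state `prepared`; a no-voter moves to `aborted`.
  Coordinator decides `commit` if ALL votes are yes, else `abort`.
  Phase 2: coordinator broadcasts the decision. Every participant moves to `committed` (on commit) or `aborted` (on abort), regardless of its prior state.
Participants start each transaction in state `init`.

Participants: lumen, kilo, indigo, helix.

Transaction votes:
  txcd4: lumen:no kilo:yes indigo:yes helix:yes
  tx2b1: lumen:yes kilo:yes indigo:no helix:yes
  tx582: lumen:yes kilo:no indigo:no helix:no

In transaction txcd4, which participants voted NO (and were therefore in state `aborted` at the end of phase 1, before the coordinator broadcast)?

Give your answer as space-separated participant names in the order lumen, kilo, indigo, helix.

Txn txcd4 phase 1: lumen no -> aborted; kilo yes -> prepared; indigo yes -> prepared; helix yes -> prepared

Answer: lumen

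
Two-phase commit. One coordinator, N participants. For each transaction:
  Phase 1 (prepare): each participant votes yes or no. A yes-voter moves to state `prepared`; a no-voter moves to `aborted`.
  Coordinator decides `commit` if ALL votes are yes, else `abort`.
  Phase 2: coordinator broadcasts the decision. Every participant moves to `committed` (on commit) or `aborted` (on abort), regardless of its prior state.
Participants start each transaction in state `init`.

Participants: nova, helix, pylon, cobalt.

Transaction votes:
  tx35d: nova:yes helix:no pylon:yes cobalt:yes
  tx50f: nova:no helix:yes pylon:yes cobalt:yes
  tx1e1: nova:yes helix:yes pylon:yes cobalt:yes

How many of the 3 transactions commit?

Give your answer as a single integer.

Answer: 1

Derivation:
tx35d: no from helix -> abort (commits=0)
tx50f: no from nova -> abort (commits=0)
tx1e1: all yes -> commit (commits=1)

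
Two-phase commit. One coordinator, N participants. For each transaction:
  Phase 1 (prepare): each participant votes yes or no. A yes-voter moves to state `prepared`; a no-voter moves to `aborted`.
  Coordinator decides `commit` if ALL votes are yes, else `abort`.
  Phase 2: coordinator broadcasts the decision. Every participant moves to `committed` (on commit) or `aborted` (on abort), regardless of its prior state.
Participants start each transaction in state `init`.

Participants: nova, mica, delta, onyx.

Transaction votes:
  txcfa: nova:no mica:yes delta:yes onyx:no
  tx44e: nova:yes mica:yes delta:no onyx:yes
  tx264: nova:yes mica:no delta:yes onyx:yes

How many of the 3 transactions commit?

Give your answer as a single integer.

Answer: 0

Derivation:
txcfa: no from nova, onyx -> abort (commits=0)
tx44e: no from delta -> abort (commits=0)
tx264: no from mica -> abort (commits=0)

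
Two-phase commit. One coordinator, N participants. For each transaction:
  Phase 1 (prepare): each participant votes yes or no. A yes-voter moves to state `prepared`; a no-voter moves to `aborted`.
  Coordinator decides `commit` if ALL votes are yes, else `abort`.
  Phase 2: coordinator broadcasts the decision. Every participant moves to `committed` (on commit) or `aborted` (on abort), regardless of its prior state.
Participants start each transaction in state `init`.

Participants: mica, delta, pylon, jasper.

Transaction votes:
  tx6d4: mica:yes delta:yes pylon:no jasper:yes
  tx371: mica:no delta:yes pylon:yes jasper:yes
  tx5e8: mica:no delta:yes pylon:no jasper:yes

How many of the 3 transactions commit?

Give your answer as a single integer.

tx6d4: no from pylon -> abort (commits=0)
tx371: no from mica -> abort (commits=0)
tx5e8: no from mica, pylon -> abort (commits=0)

Answer: 0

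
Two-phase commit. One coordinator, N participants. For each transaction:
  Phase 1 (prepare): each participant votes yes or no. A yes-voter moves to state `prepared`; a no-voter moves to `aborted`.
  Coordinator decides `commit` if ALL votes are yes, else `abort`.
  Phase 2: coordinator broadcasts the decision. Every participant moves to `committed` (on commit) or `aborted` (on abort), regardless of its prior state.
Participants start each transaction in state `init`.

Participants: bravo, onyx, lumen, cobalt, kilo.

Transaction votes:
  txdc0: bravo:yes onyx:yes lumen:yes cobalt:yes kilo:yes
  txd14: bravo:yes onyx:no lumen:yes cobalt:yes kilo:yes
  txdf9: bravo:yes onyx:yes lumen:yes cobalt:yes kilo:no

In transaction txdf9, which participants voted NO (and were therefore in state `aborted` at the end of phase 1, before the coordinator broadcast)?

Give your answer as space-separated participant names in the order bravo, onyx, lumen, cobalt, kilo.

Txn txdf9 phase 1: bravo yes -> prepared; onyx yes -> prepared; lumen yes -> prepared; cobalt yes -> prepared; kilo no -> aborted

Answer: kilo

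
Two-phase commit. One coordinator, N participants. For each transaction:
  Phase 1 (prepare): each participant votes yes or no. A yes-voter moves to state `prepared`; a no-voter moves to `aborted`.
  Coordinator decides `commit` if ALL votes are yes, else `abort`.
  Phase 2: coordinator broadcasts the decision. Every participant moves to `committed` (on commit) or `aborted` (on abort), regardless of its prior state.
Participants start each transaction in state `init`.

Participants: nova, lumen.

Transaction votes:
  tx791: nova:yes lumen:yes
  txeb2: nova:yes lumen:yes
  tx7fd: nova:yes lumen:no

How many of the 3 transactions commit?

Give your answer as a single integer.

tx791: all yes -> commit (commits=1)
txeb2: all yes -> commit (commits=2)
tx7fd: no from lumen -> abort (commits=2)

Answer: 2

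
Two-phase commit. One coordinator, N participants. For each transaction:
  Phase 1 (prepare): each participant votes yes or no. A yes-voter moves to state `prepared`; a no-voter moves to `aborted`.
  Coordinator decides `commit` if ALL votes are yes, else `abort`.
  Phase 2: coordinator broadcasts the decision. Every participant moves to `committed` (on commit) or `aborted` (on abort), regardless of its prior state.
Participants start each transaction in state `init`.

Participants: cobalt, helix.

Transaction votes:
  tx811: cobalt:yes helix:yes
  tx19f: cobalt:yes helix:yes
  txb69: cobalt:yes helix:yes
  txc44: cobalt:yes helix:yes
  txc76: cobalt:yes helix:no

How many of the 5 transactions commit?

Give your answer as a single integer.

Answer: 4

Derivation:
tx811: all yes -> commit (commits=1)
tx19f: all yes -> commit (commits=2)
txb69: all yes -> commit (commits=3)
txc44: all yes -> commit (commits=4)
txc76: no from helix -> abort (commits=4)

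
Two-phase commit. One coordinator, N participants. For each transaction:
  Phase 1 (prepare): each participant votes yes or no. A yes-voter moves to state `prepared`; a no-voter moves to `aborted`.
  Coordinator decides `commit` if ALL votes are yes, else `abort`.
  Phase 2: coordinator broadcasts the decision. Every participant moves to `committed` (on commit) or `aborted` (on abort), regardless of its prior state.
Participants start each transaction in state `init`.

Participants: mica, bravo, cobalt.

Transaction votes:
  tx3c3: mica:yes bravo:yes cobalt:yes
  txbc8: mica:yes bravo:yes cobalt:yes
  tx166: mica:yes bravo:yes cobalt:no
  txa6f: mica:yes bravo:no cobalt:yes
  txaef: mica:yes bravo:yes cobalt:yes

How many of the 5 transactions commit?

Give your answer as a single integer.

Answer: 3

Derivation:
tx3c3: all yes -> commit (commits=1)
txbc8: all yes -> commit (commits=2)
tx166: no from cobalt -> abort (commits=2)
txa6f: no from bravo -> abort (commits=2)
txaef: all yes -> commit (commits=3)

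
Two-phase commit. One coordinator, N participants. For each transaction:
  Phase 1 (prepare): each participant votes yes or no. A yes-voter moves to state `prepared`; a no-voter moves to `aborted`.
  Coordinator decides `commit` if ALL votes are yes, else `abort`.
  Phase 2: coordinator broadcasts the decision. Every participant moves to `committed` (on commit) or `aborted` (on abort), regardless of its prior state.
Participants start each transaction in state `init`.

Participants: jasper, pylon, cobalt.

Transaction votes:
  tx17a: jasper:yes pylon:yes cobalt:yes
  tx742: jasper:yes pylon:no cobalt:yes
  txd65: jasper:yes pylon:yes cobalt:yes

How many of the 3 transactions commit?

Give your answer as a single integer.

tx17a: all yes -> commit (commits=1)
tx742: no from pylon -> abort (commits=1)
txd65: all yes -> commit (commits=2)

Answer: 2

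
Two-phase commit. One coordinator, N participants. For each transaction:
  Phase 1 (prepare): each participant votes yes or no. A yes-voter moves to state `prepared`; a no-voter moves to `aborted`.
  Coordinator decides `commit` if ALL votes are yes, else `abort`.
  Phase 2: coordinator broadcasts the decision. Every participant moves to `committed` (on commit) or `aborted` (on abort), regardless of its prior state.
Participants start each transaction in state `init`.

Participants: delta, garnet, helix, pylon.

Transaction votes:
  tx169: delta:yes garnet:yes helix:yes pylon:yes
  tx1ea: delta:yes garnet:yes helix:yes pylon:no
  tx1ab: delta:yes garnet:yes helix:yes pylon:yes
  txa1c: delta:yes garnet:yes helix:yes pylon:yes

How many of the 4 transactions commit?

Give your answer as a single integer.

tx169: all yes -> commit (commits=1)
tx1ea: no from pylon -> abort (commits=1)
tx1ab: all yes -> commit (commits=2)
txa1c: all yes -> commit (commits=3)

Answer: 3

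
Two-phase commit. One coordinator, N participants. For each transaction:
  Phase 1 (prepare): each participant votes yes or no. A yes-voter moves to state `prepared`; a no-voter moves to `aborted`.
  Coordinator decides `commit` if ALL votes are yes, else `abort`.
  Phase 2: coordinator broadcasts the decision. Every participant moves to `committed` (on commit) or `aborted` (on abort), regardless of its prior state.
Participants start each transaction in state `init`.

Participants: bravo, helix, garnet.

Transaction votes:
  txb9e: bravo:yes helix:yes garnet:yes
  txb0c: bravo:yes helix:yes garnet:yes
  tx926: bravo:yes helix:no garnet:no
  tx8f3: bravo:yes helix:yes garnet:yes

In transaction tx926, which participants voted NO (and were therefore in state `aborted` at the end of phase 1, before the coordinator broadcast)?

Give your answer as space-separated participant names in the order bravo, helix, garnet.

Txn tx926 phase 1: bravo yes -> prepared; helix no -> aborted; garnet no -> aborted

Answer: helix garnet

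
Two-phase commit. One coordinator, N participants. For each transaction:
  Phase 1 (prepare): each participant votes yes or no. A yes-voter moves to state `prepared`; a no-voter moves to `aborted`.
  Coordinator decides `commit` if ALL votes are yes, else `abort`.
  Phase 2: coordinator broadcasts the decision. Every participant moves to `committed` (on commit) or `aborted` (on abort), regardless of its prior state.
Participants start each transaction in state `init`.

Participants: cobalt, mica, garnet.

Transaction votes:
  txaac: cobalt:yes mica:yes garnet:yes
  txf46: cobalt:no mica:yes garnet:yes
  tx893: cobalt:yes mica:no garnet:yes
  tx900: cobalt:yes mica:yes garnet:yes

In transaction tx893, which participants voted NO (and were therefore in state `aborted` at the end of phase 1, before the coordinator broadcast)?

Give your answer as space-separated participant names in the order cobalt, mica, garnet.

Txn tx893 phase 1: cobalt yes -> prepared; mica no -> aborted; garnet yes -> prepared

Answer: mica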